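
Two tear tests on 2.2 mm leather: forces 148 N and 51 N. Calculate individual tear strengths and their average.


Tear 1 = 67.3 N/mm
Tear 2 = 23.2 N/mm
Average = 45.3 N/mm


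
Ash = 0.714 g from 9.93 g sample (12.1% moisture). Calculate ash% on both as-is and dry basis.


As-is ash = 7.19%
Dry-basis ash = 8.18%

As-is ash% = 0.714 / 9.93 x 100 = 7.19%
Dry mass = 9.93 x (100 - 12.1) / 100 = 8.72847 g
Dry-basis ash% = 0.714 / 8.72847 x 100 = 8.18%


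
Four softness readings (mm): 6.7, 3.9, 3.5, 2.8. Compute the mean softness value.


4.23 mm

Sum = 6.7 + 3.9 + 3.5 + 2.8
Mean = 16.9 / 4 = 4.23 mm


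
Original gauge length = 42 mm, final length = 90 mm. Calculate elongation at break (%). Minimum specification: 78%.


Extension = 90 - 42 = 48 mm
Elongation = 48 / 42 x 100 = 114.3%
Minimum required: 78%
Meets specification: Yes


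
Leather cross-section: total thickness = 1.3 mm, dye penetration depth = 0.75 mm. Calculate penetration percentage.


57.7%

Penetration% = 0.75 / 1.3 x 100
Penetration = 57.7%


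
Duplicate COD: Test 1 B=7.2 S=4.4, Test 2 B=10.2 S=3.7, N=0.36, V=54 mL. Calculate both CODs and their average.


COD1 = (7.2 - 4.4) x 0.36 x 8000 / 54 = 149.3 mg/L
COD2 = (10.2 - 3.7) x 0.36 x 8000 / 54 = 346.7 mg/L
Average = (149.3 + 346.7) / 2 = 248.0 mg/L


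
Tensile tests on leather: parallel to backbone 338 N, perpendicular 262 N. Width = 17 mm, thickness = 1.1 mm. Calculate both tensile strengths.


Parallel = 18.07 N/mm^2
Perpendicular = 14.01 N/mm^2

Area = 17 x 1.1 = 18.7 mm^2
TS (parallel) = 338 / 18.7 = 18.07 N/mm^2
TS (perpendicular) = 262 / 18.7 = 14.01 N/mm^2


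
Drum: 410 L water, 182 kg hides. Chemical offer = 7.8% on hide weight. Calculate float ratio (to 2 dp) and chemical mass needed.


Float ratio = 2.25
Chemical needed = 14.196 kg

Float ratio = 410 / 182 = 2.25
Chemical = 182 x 7.8 / 100 = 14.196 kg


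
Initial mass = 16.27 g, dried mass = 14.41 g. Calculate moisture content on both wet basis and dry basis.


Moisture lost = 16.27 - 14.41 = 1.86 g
Wet basis MC = 1.86 / 16.27 x 100 = 11.4%
Dry basis MC = 1.86 / 14.41 x 100 = 12.9%


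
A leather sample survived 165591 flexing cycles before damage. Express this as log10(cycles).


log10(165591) = 5.22


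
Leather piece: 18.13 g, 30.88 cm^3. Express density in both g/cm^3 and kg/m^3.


0.587 g/cm^3
587 kg/m^3

Density = 18.13 / 30.88 = 0.587 g/cm^3
Convert: 0.587 x 1000 = 587 kg/m^3


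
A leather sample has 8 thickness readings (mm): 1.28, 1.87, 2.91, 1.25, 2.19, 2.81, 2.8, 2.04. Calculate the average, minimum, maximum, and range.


Sum = 17.15
Average = 17.15 / 8 = 2.14 mm
Minimum = 1.25 mm
Maximum = 2.91 mm
Range = 2.91 - 1.25 = 1.66 mm


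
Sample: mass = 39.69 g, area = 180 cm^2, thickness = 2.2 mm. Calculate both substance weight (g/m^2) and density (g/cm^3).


SW = 39.69 / 180 x 10000 = 2205.0 g/m^2
Volume = 180 x 2.2 / 10 = 39.60 cm^3
Density = 39.69 / 39.60 = 1.002 g/cm^3


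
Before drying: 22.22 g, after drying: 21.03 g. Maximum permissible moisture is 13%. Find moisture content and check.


Moisture content = 5.4%
Acceptable: Yes


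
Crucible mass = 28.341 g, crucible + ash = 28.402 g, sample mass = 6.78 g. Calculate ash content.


Ash mass = 0.061 g
Ash content = 0.90%


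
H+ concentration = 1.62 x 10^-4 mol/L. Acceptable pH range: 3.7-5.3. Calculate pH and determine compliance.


pH = 3.79
Compliant: Yes

pH = -log10(1.62 x 10^-4) = 3.79
Range: 3.7 to 5.3
Compliant: Yes


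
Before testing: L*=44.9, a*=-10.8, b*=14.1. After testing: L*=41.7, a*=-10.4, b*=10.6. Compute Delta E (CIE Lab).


Delta E = 4.76


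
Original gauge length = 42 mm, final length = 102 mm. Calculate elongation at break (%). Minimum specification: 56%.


Extension = 102 - 42 = 60 mm
Elongation = 60 / 42 x 100 = 142.9%
Minimum required: 56%
Meets specification: Yes


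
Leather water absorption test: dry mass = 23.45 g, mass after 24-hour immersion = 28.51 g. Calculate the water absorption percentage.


Water absorbed = 28.51 - 23.45 = 5.06 g
WA% = 5.06 / 23.45 x 100 = 21.6%


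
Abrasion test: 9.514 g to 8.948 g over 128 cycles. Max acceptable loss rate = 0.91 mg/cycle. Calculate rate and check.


Loss = 9.514 - 8.948 = 0.566 g
Rate = 0.566 g / 128 cycles x 1000 = 4.422 mg/cycle
Max = 0.91 mg/cycle
Passes: No


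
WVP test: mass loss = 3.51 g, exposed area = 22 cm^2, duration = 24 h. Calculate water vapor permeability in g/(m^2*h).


66.48 g/(m^2*h)

WVP = mass_loss / (area x time) x 10000
WVP = 3.51 / (22 x 24) x 10000
WVP = 3.51 / 528 x 10000 = 66.48 g/(m^2*h)


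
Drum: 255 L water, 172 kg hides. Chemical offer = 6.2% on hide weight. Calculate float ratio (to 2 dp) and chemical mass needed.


Float ratio = 1.48
Chemical needed = 10.664 kg


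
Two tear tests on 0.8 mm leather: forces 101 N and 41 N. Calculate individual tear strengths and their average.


Tear 1 = 126.3 N/mm
Tear 2 = 51.3 N/mm
Average = 88.8 N/mm

Tear 1 = 101 / 0.8 = 126.3 N/mm
Tear 2 = 41 / 0.8 = 51.3 N/mm
Average = (126.3 + 51.3) / 2 = 88.8 N/mm


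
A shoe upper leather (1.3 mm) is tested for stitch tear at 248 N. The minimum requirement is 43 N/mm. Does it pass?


STS = 248 / 1.3 = 190.8 N/mm
Minimum required: 43 N/mm
Passes: Yes


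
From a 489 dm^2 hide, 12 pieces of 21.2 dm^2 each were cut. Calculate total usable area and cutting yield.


Usable area = 254.4 dm^2
Yield = 52.0%


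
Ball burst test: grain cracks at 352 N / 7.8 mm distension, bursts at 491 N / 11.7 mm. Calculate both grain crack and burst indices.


Crack index = 45.1 N/mm
Burst index = 42.0 N/mm

Crack index = 352 / 7.8 = 45.1 N/mm
Burst index = 491 / 11.7 = 42.0 N/mm


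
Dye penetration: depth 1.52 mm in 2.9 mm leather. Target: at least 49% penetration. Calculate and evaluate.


Penetration = 1.52 / 2.9 x 100 = 52.4%
Target: 49%
Meets target: Yes


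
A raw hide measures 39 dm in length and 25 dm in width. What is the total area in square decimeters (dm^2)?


Area = length x width
Area = 39 x 25 = 975 dm^2


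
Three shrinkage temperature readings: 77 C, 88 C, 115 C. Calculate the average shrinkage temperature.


Average = (77 + 88 + 115) / 3
Average = 280 / 3 = 93.3 C


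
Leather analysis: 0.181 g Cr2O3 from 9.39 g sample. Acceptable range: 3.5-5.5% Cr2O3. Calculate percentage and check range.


Cr2O3 = 1.93%
Within range: No

Cr2O3% = 0.181 / 9.39 x 100 = 1.93%
Acceptable range: 3.5 to 5.5%
Within range: No


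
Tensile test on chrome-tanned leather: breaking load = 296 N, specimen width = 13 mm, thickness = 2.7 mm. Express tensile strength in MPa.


8.43 MPa


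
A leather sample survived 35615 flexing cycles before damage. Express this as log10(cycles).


log10(35615) = 4.55


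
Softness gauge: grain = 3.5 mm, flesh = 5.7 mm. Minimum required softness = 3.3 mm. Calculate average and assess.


Average softness = 4.60 mm
Meets requirement: Yes

Average = (3.5 + 5.7) / 2 = 4.60 mm
Minimum = 3.3 mm
Meets requirement: Yes


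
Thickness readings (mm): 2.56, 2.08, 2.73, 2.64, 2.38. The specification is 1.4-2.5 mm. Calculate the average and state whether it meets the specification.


Sum = 12.39
Average = 12.39 / 5 = 2.48 mm
Specification range: 1.4 to 2.5 mm
Within spec: Yes


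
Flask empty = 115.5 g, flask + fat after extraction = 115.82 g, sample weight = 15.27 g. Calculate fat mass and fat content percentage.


Fat mass = 0.32 g
Fat content = 2.1%

Fat mass = 115.82 - 115.5 = 0.32 g
Fat% = 0.32 / 15.27 x 100 = 2.1%


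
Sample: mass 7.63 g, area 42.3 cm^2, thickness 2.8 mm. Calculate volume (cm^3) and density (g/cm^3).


Volume = 11.844 cm^3
Density = 0.644 g/cm^3

Thickness in cm = 2.8 / 10 = 0.28 cm
Volume = 42.3 x 0.28 = 11.844 cm^3
Density = 7.63 / 11.844 = 0.644 g/cm^3


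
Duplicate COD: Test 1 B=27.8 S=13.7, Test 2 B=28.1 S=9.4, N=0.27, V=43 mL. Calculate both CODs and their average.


COD1 = 708.3 mg/L
COD2 = 939.3 mg/L
Average = 823.8 mg/L

COD1 = (27.8 - 13.7) x 0.27 x 8000 / 43 = 708.3 mg/L
COD2 = (28.1 - 9.4) x 0.27 x 8000 / 43 = 939.3 mg/L
Average = (708.3 + 939.3) / 2 = 823.8 mg/L


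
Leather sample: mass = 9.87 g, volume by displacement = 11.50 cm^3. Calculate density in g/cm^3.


Density = mass / volume
Density = 9.87 / 11.50 = 0.858 g/cm^3


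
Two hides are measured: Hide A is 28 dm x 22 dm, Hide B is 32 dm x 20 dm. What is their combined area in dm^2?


1256 dm^2


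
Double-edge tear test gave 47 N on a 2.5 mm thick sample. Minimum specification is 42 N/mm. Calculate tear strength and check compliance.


Tear strength = 18.8 N/mm
Compliant: No

Tear strength = 47 / 2.5 = 18.8 N/mm
Required minimum = 42 N/mm
Compliant: No


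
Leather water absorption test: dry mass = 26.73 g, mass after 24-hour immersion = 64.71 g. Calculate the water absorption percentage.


Water absorbed = 64.71 - 26.73 = 37.98 g
WA% = 37.98 / 26.73 x 100 = 142.1%


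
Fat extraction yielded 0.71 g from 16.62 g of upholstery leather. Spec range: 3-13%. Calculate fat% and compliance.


Fat% = 0.71 / 16.62 x 100 = 4.3%
Spec range: 3-13%
Compliant: Yes


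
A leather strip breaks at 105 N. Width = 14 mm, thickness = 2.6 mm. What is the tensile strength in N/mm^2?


Cross-sectional area = 14 x 2.6 = 36.4 mm^2
Tensile strength = 105 / 36.4 = 2.88 N/mm^2


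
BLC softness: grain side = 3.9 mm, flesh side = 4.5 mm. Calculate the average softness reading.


Average = (3.9 + 4.5) / 2
Average = 4.20 mm


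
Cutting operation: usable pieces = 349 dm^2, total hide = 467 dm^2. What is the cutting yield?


74.7%


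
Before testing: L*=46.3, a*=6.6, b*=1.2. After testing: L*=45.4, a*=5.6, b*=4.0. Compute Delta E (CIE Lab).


Delta E = 3.11


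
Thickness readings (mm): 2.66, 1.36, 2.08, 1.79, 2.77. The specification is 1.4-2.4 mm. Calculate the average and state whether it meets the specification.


Sum = 10.66
Average = 10.66 / 5 = 2.13 mm
Specification range: 1.4 to 2.4 mm
Within spec: Yes


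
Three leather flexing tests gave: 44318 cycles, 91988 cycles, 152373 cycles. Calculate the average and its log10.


Average = (44318 + 91988 + 152373) / 3 = 96226 cycles
log10(96226) = 4.98


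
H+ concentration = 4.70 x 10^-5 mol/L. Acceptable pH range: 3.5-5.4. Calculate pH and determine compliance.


pH = -log10(4.70 x 10^-5) = 4.33
Range: 3.5 to 5.4
Compliant: Yes


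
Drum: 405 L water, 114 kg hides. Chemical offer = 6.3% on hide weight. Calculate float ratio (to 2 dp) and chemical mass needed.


Float ratio = 3.55
Chemical needed = 7.182 kg


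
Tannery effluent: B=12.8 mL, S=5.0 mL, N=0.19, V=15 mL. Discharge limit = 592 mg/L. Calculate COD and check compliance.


COD = 790.4 mg/L
Compliant: No

COD = (12.8 - 5.0) x 0.19 x 8000 / 15 = 790.4 mg/L
Limit: 592 mg/L
Compliant: No


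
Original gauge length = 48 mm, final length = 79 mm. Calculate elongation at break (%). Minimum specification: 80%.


Extension = 79 - 48 = 31 mm
Elongation = 31 / 48 x 100 = 64.6%
Minimum required: 80%
Meets specification: No


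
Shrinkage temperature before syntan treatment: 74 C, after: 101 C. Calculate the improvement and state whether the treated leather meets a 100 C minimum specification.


Improvement = 27 C
Meets 100 C spec: Yes


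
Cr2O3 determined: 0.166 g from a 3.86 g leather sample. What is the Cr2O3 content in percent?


Cr2O3% = 0.166 / 3.86 x 100
Cr2O3% = 4.30%


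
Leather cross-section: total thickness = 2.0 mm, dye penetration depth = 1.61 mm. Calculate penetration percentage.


Penetration% = 1.61 / 2.0 x 100
Penetration = 80.5%


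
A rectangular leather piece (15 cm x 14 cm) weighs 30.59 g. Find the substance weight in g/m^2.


Area = 15 x 14 = 210 cm^2
SW = 30.59 / 210 x 10000 = 1456.7 g/m^2


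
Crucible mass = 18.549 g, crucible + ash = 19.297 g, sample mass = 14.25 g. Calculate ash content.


Ash mass = 19.297 - 18.549 = 0.748 g
Ash% = 0.748 / 14.25 x 100 = 5.25%


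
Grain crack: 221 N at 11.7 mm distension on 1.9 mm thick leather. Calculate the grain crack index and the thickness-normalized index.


Crack index = 18.9 N/mm
Normalized index = 9.9 N/mm per mm


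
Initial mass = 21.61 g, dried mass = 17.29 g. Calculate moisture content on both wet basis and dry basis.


Wet basis = 20.0%
Dry basis = 25.0%

Moisture lost = 21.61 - 17.29 = 4.32 g
Wet basis MC = 4.32 / 21.61 x 100 = 20.0%
Dry basis MC = 4.32 / 17.29 x 100 = 25.0%


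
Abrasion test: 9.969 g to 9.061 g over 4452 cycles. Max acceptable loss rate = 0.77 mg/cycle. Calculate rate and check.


Rate = 0.204 mg/cycle
Passes: Yes


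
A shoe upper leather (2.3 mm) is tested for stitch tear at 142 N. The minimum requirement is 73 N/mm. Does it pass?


STS = 61.7 N/mm
Passes: No


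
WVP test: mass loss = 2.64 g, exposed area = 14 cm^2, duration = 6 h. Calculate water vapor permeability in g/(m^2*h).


WVP = mass_loss / (area x time) x 10000
WVP = 2.64 / (14 x 6) x 10000
WVP = 2.64 / 84 x 10000 = 314.29 g/(m^2*h)


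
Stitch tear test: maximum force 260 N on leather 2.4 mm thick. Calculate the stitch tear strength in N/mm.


Stitch tear strength = force / thickness
STS = 260 / 2.4 = 108.3 N/mm


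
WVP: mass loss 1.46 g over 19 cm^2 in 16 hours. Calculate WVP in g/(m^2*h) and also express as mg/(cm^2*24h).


WVP = 48.03 g/(m^2*h)
Daily rate = 115.26 mg/(cm^2*24h)

WVP = 1.46 / (19 x 16) x 10000 = 48.03 g/(m^2*h)
Mass loss in mg = 1.46 x 1000 = 1460 mg
Per cm^2 per 24h in mg: 1460 x 24 / (19 x 16) = 35040 / 304 = 115.26 mg/(cm^2*24h)


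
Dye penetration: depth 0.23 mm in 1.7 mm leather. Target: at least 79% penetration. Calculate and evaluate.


Penetration = 13.5%
Meets target: No

Penetration = 0.23 / 1.7 x 100 = 13.5%
Target: 79%
Meets target: No


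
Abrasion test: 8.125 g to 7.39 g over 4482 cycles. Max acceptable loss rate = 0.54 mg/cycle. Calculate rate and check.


Loss = 8.125 - 7.39 = 0.735 g
Rate = 0.735 g / 4482 cycles x 1000 = 0.164 mg/cycle
Max = 0.54 mg/cycle
Passes: Yes


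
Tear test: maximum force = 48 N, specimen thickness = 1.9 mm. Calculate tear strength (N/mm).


Tear strength = force / thickness
Tear = 48 / 1.9 = 25.3 N/mm


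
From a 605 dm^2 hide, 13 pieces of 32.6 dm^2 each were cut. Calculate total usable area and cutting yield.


Total usable = 13 x 32.6 = 423.8 dm^2
Yield = 423.8 / 605 x 100 = 70.0%


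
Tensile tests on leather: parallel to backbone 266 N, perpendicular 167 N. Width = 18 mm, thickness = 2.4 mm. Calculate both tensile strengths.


Area = 18 x 2.4 = 43.2 mm^2
TS (parallel) = 266 / 43.2 = 6.16 N/mm^2
TS (perpendicular) = 167 / 43.2 = 3.87 N/mm^2


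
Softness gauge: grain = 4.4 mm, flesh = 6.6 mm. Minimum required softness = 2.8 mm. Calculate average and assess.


Average softness = 5.50 mm
Meets requirement: Yes


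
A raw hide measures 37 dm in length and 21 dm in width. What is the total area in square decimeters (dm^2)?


777 dm^2

Area = length x width
Area = 37 x 21 = 777 dm^2


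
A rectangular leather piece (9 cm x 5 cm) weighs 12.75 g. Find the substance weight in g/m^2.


Area = 9 x 5 = 45 cm^2
SW = 12.75 / 45 x 10000 = 2833.3 g/m^2


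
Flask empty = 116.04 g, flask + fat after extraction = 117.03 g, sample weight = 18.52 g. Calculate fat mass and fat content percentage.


Fat mass = 117.03 - 116.04 = 0.99 g
Fat% = 0.99 / 18.52 x 100 = 5.3%


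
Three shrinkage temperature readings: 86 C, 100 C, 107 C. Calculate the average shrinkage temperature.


Average = (86 + 100 + 107) / 3
Average = 293 / 3 = 97.7 C


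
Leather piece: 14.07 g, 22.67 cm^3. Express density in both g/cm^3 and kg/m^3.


0.621 g/cm^3
621 kg/m^3

Density = 14.07 / 22.67 = 0.621 g/cm^3
Convert: 0.621 x 1000 = 621 kg/m^3


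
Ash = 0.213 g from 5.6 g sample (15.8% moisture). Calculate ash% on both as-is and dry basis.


As-is ash = 3.80%
Dry-basis ash = 4.52%

As-is ash% = 0.213 / 5.6 x 100 = 3.80%
Dry mass = 5.6 x (100 - 15.8) / 100 = 4.7152 g
Dry-basis ash% = 0.213 / 4.7152 x 100 = 4.52%


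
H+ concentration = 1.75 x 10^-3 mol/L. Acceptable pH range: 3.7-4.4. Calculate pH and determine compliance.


pH = -log10(1.75 x 10^-3) = 2.76
Range: 3.7 to 4.4
Compliant: No


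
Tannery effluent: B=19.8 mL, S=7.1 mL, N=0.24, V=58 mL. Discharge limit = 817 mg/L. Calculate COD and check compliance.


COD = 420.4 mg/L
Compliant: Yes

COD = (19.8 - 7.1) x 0.24 x 8000 / 58 = 420.4 mg/L
Limit: 817 mg/L
Compliant: Yes


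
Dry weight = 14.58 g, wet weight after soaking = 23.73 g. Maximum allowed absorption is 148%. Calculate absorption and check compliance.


Absorption = 62.8%
Compliant: Yes

WA = (23.73 - 14.58) / 14.58 x 100 = 62.8%
Maximum allowed: 148%
Compliant: Yes


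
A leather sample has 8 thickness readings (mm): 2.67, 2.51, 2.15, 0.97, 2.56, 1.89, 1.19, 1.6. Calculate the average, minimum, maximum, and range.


Sum = 15.54
Average = 15.54 / 8 = 1.94 mm
Minimum = 0.97 mm
Maximum = 2.67 mm
Range = 2.67 - 0.97 = 1.70 mm


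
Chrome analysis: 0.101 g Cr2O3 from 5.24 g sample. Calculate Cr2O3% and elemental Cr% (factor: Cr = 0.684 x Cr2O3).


Cr2O3 = 1.93%
Cr = 1.32%

Cr2O3% = 0.101 / 5.24 x 100 = 1.93%
Cr% = 1.93 x 0.684 = 1.32%


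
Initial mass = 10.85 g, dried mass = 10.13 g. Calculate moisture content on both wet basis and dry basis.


Wet basis = 6.6%
Dry basis = 7.1%


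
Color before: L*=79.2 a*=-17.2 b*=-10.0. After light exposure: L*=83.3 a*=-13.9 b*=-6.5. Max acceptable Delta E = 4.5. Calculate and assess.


dL = 4.1, da = 3.3, db = 3.5
dE = sqrt((4.1)^2 + (3.3)^2 + (3.5)^2) = 6.32
Max = 4.5
Passes: No


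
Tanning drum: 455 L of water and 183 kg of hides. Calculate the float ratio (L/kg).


Float ratio = water / hide weight
Ratio = 455 / 183 = 2.5


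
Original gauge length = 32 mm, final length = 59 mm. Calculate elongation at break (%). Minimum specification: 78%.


Extension = 59 - 32 = 27 mm
Elongation = 27 / 32 x 100 = 84.4%
Minimum required: 78%
Meets specification: Yes


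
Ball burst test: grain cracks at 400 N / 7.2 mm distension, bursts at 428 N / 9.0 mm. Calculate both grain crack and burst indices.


Crack index = 400 / 7.2 = 55.6 N/mm
Burst index = 428 / 9.0 = 47.6 N/mm


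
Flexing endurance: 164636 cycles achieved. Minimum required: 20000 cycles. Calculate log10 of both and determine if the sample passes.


log10(164636) = 5.22
log10(20000) = 4.30
Passes: Yes


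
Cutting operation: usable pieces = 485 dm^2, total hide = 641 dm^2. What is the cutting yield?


75.7%

Yield = usable / total x 100
Yield = 485 / 641 x 100 = 75.7%


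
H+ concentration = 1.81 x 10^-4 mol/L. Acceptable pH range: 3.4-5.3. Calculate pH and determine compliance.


pH = -log10(1.81 x 10^-4) = 3.74
Range: 3.4 to 5.3
Compliant: Yes


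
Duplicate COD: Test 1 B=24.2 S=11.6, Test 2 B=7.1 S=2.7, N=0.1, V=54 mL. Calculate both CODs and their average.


COD1 = 186.7 mg/L
COD2 = 65.2 mg/L
Average = 126.0 mg/L


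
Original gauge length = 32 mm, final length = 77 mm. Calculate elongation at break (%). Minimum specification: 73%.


Elongation = 140.6%
Meets spec: Yes

Extension = 77 - 32 = 45 mm
Elongation = 45 / 32 x 100 = 140.6%
Minimum required: 73%
Meets specification: Yes


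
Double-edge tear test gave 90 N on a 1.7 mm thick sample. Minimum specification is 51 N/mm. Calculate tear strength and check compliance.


Tear strength = 90 / 1.7 = 52.9 N/mm
Required minimum = 51 N/mm
Compliant: Yes


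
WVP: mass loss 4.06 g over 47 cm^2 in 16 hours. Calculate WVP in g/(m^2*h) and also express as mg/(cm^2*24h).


WVP = 53.99 g/(m^2*h)
Daily rate = 129.57 mg/(cm^2*24h)


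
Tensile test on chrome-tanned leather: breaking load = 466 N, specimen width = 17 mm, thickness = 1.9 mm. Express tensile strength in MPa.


Cross-section = 17 x 1.9 = 32.3 mm^2
TS = 466 / 32.3 = 14.43 MPa
(1 N/mm^2 = 1 MPa)


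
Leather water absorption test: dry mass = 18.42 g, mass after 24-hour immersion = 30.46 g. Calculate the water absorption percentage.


Water absorbed = 30.46 - 18.42 = 12.04 g
WA% = 12.04 / 18.42 x 100 = 65.4%


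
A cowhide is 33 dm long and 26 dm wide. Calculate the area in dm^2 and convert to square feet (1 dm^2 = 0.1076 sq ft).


858 dm^2
92.32 sq ft


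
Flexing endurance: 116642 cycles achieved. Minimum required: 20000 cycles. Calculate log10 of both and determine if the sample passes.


log10(116642) = 5.07
log10(20000) = 4.30
Passes: Yes


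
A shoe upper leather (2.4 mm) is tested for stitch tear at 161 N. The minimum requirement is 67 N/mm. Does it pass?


STS = 161 / 2.4 = 67.1 N/mm
Minimum required: 67 N/mm
Passes: Yes


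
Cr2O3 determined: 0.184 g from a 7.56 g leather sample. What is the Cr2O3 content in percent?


Cr2O3% = 0.184 / 7.56 x 100
Cr2O3% = 2.43%


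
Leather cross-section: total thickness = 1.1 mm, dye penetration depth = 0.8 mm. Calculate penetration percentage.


Penetration% = 0.8 / 1.1 x 100
Penetration = 72.7%


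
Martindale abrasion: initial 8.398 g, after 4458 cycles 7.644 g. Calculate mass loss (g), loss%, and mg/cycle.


Loss = 8.398 - 7.644 = 0.754 g
Loss% = 0.754 / 8.398 x 100 = 8.98%
Rate = 0.754 / 4458 x 1000 = 0.169 mg/cycle


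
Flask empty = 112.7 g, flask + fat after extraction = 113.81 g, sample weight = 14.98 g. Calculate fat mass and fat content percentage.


Fat mass = 113.81 - 112.7 = 1.11 g
Fat% = 1.11 / 14.98 x 100 = 7.4%


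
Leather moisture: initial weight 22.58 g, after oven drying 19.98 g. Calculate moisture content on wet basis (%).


Moisture = 22.58 - 19.98 = 2.60 g
MC = 2.60 / 22.58 x 100 = 11.5%


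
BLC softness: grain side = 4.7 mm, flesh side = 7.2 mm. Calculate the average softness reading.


Average = (4.7 + 7.2) / 2
Average = 5.95 mm


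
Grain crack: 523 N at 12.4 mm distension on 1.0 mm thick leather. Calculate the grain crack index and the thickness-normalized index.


Crack index = 523 / 12.4 = 42.2 N/mm
Normalized = 42.2 / 1.0 = 42.2 N/mm per mm


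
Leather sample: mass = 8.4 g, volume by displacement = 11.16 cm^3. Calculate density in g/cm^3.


Density = mass / volume
Density = 8.4 / 11.16 = 0.753 g/cm^3


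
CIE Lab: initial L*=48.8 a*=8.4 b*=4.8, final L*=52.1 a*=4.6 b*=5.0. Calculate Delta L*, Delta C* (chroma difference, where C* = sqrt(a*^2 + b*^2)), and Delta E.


Delta L* = 3.3
Delta C* = -2.88
Delta E = 5.04


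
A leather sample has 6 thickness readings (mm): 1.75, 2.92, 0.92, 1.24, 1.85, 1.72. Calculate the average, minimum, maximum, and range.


Average = 1.73 mm
Min = 0.92 mm
Max = 2.92 mm
Range = 2.00 mm

Sum = 10.40
Average = 10.40 / 6 = 1.73 mm
Minimum = 0.92 mm
Maximum = 2.92 mm
Range = 2.92 - 0.92 = 2.00 mm


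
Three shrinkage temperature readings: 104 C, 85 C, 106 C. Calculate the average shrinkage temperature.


98.3 C

Average = (104 + 85 + 106) / 3
Average = 295 / 3 = 98.3 C


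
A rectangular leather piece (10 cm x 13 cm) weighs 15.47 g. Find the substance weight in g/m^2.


1190.0 g/m^2

Area = 10 x 13 = 130 cm^2
SW = 15.47 / 130 x 10000 = 1190.0 g/m^2


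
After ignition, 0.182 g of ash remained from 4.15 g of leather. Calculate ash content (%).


4.39%

Ash% = 0.182 / 4.15 x 100
Ash% = 4.39%


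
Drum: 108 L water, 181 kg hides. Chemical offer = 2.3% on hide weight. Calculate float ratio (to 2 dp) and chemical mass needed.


Float ratio = 0.60
Chemical needed = 4.163 kg


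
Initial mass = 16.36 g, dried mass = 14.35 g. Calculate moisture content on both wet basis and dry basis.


Wet basis = 12.3%
Dry basis = 14.0%

Moisture lost = 16.36 - 14.35 = 2.01 g
Wet basis MC = 2.01 / 16.36 x 100 = 12.3%
Dry basis MC = 2.01 / 14.35 x 100 = 14.0%


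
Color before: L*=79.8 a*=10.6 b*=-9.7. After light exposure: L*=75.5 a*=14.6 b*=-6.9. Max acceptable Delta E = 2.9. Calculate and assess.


dL = -4.3, da = 4.0, db = 2.8
dE = sqrt((-4.3)^2 + (4.0)^2 + (2.8)^2) = 6.51
Max = 2.9
Passes: No


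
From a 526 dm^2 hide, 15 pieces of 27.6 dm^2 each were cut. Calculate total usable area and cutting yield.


Total usable = 15 x 27.6 = 414.0 dm^2
Yield = 414.0 / 526 x 100 = 78.7%


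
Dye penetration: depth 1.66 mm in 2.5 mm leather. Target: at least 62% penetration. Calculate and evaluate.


Penetration = 66.4%
Meets target: Yes


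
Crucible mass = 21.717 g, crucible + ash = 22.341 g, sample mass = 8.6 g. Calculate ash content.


Ash mass = 22.341 - 21.717 = 0.624 g
Ash% = 0.624 / 8.6 x 100 = 7.26%


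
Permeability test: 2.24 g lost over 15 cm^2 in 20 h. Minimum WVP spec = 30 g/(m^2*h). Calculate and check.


WVP = 2.24 / (15 x 20) x 10000 = 74.67 g/(m^2*h)
Minimum: 30 g/(m^2*h)
Meets spec: Yes


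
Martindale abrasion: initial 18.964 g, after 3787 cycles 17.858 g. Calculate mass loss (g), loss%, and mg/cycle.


Mass loss = 1.106 g
Loss = 5.83%
Rate = 0.292 mg/cycle

Loss = 18.964 - 17.858 = 1.106 g
Loss% = 1.106 / 18.964 x 100 = 5.83%
Rate = 1.106 / 3787 x 1000 = 0.292 mg/cycle


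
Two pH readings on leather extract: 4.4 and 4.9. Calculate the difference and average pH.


Difference = 0.5
Average pH = 4.65


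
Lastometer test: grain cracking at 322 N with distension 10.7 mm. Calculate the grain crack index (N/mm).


Grain crack index = force / distension
Index = 322 / 10.7 = 30.1 N/mm


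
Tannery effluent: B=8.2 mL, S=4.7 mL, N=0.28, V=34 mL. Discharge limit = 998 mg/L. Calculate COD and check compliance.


COD = (8.2 - 4.7) x 0.28 x 8000 / 34 = 230.6 mg/L
Limit: 998 mg/L
Compliant: Yes


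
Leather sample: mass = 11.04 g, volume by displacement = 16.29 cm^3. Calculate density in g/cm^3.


Density = mass / volume
Density = 11.04 / 16.29 = 0.678 g/cm^3


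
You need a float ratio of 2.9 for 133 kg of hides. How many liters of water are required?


385.7 L

Water = hide weight x target ratio
Water = 133 x 2.9 = 385.7 L


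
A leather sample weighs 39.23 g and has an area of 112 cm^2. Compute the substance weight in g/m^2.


Substance weight = mass / area x 10000
SW = 39.23 / 112 x 10000
SW = 3502.7 g/m^2


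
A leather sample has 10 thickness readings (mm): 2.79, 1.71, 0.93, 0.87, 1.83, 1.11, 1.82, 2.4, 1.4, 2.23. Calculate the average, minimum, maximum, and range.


Sum = 17.09
Average = 17.09 / 10 = 1.71 mm
Minimum = 0.87 mm
Maximum = 2.79 mm
Range = 2.79 - 0.87 = 1.92 mm


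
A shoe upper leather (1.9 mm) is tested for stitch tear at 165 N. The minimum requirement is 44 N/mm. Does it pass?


STS = 165 / 1.9 = 86.8 N/mm
Minimum required: 44 N/mm
Passes: Yes


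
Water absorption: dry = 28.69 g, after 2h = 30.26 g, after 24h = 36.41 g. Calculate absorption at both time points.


WA (2h) = (30.26 - 28.69) / 28.69 x 100 = 5.5%
WA (24h) = (36.41 - 28.69) / 28.69 x 100 = 26.9%


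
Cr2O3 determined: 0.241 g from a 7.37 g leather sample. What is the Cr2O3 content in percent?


3.27%

Cr2O3% = 0.241 / 7.37 x 100
Cr2O3% = 3.27%


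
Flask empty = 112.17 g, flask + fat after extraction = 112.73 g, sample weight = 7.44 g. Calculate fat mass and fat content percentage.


Fat mass = 112.73 - 112.17 = 0.56 g
Fat% = 0.56 / 7.44 x 100 = 7.5%


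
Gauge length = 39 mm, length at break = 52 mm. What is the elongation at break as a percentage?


Extension = 52 - 39 = 13 mm
Elongation = 13 / 39 x 100 = 33.3%


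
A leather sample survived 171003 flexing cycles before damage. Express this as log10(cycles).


5.23

log10(171003) = 5.23


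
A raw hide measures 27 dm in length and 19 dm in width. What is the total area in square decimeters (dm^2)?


513 dm^2


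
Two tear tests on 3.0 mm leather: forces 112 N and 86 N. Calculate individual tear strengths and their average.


Tear 1 = 37.3 N/mm
Tear 2 = 28.7 N/mm
Average = 33.0 N/mm


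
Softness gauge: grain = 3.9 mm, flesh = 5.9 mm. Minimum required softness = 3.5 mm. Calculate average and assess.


Average = (3.9 + 5.9) / 2 = 4.90 mm
Minimum = 3.5 mm
Meets requirement: Yes


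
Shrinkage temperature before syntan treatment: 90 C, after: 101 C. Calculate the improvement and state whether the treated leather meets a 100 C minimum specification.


Improvement = 11 C
Meets 100 C spec: Yes

Improvement = 101 - 90 = 11 C
Spec check: 101 C >= 100 C? Yes


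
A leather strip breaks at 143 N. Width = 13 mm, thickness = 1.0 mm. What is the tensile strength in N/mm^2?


11.00 N/mm^2

Cross-sectional area = 13 x 1.0 = 13.0 mm^2
Tensile strength = 143 / 13.0 = 11.00 N/mm^2


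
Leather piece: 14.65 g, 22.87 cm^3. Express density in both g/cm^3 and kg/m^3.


Density = 14.65 / 22.87 = 0.641 g/cm^3
Convert: 0.641 x 1000 = 641 kg/m^3


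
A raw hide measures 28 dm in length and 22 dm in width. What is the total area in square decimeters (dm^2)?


616 dm^2

Area = length x width
Area = 28 x 22 = 616 dm^2


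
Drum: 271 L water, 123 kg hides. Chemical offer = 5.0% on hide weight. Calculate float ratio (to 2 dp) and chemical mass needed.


Float ratio = 2.20
Chemical needed = 6.15 kg


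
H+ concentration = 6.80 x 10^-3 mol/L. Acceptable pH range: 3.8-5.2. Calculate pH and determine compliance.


pH = -log10(6.80 x 10^-3) = 2.17
Range: 3.8 to 5.2
Compliant: No


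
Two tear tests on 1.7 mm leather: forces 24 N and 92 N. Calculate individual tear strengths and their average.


Tear 1 = 24 / 1.7 = 14.1 N/mm
Tear 2 = 92 / 1.7 = 54.1 N/mm
Average = (14.1 + 54.1) / 2 = 34.1 N/mm


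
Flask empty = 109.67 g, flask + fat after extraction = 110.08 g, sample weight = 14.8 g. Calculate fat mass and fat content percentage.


Fat mass = 110.08 - 109.67 = 0.41 g
Fat% = 0.41 / 14.8 x 100 = 2.8%


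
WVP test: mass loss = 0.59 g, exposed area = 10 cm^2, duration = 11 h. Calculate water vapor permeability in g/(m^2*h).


WVP = mass_loss / (area x time) x 10000
WVP = 0.59 / (10 x 11) x 10000
WVP = 0.59 / 110 x 10000 = 53.64 g/(m^2*h)


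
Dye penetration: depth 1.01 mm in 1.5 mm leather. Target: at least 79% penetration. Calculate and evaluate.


Penetration = 67.3%
Meets target: No


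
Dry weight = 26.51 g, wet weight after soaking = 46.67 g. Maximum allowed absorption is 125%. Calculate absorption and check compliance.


WA = (46.67 - 26.51) / 26.51 x 100 = 76.0%
Maximum allowed: 125%
Compliant: Yes


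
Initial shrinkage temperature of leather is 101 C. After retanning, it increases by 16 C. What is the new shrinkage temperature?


117 C


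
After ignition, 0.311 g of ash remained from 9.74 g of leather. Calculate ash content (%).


Ash% = 0.311 / 9.74 x 100
Ash% = 3.19%


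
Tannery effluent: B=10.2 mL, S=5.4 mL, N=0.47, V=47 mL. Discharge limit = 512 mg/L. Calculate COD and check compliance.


COD = (10.2 - 5.4) x 0.47 x 8000 / 47 = 384.0 mg/L
Limit: 512 mg/L
Compliant: Yes


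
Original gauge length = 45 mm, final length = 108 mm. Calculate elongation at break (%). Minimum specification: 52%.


Elongation = 140.0%
Meets spec: Yes

Extension = 108 - 45 = 63 mm
Elongation = 63 / 45 x 100 = 140.0%
Minimum required: 52%
Meets specification: Yes


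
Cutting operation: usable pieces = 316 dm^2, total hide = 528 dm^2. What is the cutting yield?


Yield = usable / total x 100
Yield = 316 / 528 x 100 = 59.8%


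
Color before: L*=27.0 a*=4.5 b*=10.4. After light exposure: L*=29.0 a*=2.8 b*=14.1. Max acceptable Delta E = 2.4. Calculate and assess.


Delta E = 4.54
Passes: No

dL = 2.0, da = -1.7, db = 3.7
dE = sqrt((2.0)^2 + (-1.7)^2 + (3.7)^2) = 4.54
Max = 2.4
Passes: No


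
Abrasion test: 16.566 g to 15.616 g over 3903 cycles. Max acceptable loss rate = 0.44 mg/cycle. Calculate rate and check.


Loss = 16.566 - 15.616 = 0.950 g
Rate = 0.950 g / 3903 cycles x 1000 = 0.243 mg/cycle
Max = 0.44 mg/cycle
Passes: Yes


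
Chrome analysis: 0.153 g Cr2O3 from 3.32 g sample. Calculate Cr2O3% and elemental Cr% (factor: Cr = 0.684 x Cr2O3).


Cr2O3 = 4.61%
Cr = 3.15%


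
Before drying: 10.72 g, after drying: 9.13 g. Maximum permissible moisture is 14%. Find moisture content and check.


MC = (10.72 - 9.13) / 10.72 x 100 = 14.8%
Maximum: 14%
Acceptable: No


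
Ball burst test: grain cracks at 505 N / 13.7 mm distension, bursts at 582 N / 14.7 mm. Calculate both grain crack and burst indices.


Crack index = 36.9 N/mm
Burst index = 39.6 N/mm


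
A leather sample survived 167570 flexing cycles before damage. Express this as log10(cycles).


5.22

log10(167570) = 5.22


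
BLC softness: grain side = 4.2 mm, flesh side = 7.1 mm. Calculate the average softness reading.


5.65 mm

Average = (4.2 + 7.1) / 2
Average = 5.65 mm


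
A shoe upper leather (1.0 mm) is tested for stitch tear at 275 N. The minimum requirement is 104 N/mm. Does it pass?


STS = 275 / 1.0 = 275.0 N/mm
Minimum required: 104 N/mm
Passes: Yes


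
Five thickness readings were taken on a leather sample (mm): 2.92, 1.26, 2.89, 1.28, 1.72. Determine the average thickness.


Sum = 2.92 + 1.26 + 2.89 + 1.28 + 1.72 = 10.07
Average = 10.07 / 5 = 2.01 mm


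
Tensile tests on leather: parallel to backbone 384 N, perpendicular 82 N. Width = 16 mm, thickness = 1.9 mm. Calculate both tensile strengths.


Parallel = 12.63 N/mm^2
Perpendicular = 2.70 N/mm^2

Area = 16 x 1.9 = 30.4 mm^2
TS (parallel) = 384 / 30.4 = 12.63 N/mm^2
TS (perpendicular) = 82 / 30.4 = 2.70 N/mm^2


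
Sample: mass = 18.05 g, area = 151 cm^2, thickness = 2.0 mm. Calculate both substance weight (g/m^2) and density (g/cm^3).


Substance weight = 1195.4 g/m^2
Density = 0.598 g/cm^3

SW = 18.05 / 151 x 10000 = 1195.4 g/m^2
Volume = 151 x 2.0 / 10 = 30.20 cm^3
Density = 18.05 / 30.20 = 0.598 g/cm^3


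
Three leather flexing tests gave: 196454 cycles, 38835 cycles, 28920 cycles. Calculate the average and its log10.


Average = 88070 cycles
log10 = 4.94

Average = (196454 + 38835 + 28920) / 3 = 88070 cycles
log10(88070) = 4.94


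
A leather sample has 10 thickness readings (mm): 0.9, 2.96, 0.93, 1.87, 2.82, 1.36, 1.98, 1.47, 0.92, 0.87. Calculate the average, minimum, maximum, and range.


Average = 1.61 mm
Min = 0.87 mm
Max = 2.96 mm
Range = 2.09 mm


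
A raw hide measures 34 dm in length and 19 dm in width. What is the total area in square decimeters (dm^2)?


646 dm^2


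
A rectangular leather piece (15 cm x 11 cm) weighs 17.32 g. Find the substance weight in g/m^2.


1049.7 g/m^2

Area = 15 x 11 = 165 cm^2
SW = 17.32 / 165 x 10000 = 1049.7 g/m^2


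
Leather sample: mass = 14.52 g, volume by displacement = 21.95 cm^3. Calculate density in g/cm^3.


0.662 g/cm^3

Density = mass / volume
Density = 14.52 / 21.95 = 0.662 g/cm^3


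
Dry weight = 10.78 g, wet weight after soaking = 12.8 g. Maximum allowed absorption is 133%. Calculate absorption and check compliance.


Absorption = 18.7%
Compliant: Yes


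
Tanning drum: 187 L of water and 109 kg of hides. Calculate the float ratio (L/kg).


1.7


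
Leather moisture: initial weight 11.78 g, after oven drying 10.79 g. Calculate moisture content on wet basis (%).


8.4%


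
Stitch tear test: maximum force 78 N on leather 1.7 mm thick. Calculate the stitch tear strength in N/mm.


45.9 N/mm

Stitch tear strength = force / thickness
STS = 78 / 1.7 = 45.9 N/mm


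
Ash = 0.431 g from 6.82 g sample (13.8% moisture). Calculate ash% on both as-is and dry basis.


As-is ash = 6.32%
Dry-basis ash = 7.33%

As-is ash% = 0.431 / 6.82 x 100 = 6.32%
Dry mass = 6.82 x (100 - 13.8) / 100 = 5.87884 g
Dry-basis ash% = 0.431 / 5.87884 x 100 = 7.33%


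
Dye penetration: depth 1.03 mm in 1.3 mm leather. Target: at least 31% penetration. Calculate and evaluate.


Penetration = 1.03 / 1.3 x 100 = 79.2%
Target: 31%
Meets target: Yes


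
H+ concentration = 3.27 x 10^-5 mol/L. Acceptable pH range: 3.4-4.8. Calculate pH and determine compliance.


pH = -log10(3.27 x 10^-5) = 4.49
Range: 3.4 to 4.8
Compliant: Yes


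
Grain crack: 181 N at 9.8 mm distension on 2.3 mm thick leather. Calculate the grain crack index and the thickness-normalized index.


Crack index = 18.5 N/mm
Normalized index = 8.0 N/mm per mm


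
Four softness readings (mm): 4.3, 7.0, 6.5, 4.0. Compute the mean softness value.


5.45 mm

Sum = 4.3 + 7.0 + 6.5 + 4.0
Mean = 21.8 / 4 = 5.45 mm


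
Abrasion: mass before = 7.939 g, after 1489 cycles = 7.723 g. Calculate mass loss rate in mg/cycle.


Mass loss = 7.939 - 7.723 = 0.216 g
Rate = 0.216 / 1489 x 1000 = 0.145 mg/cycle


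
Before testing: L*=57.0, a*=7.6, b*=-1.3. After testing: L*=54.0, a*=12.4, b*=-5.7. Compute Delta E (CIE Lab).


dL = 54.0 - 57.0 = -3.0
da = 12.4 - 7.6 = 4.8
db = -5.7 - (-1.3) = -4.4
dE = sqrt((-3.0)^2 + (4.8)^2 + (-4.4)^2) = 7.17


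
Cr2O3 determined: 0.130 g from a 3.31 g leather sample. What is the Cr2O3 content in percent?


Cr2O3% = 0.130 / 3.31 x 100
Cr2O3% = 3.93%


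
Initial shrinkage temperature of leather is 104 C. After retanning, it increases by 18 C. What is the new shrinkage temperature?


122 C

New Ts = 104 + 18 = 122 C


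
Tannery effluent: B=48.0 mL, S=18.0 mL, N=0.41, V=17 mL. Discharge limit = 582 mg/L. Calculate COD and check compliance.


COD = (48.0 - 18.0) x 0.41 x 8000 / 17 = 5788.2 mg/L
Limit: 582 mg/L
Compliant: No


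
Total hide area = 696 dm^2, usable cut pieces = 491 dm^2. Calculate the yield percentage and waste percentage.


Yield = 70.5%
Waste = 29.5%

Yield = 491 / 696 x 100 = 70.5%
Waste = 696 - 491 = 205 dm^2
Waste% = 100 - 70.5 = 29.5%


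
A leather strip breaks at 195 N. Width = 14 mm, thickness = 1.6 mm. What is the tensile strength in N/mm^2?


8.71 N/mm^2

Cross-sectional area = 14 x 1.6 = 22.4 mm^2
Tensile strength = 195 / 22.4 = 8.71 N/mm^2


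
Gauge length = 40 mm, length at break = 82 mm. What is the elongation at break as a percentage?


Extension = 82 - 40 = 42 mm
Elongation = 42 / 40 x 100 = 105.0%


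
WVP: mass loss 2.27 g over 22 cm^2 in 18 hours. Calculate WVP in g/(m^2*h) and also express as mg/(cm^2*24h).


WVP = 2.27 / (22 x 18) x 10000 = 57.32 g/(m^2*h)
Mass loss in mg = 2.27 x 1000 = 2270 mg
Per cm^2 per 24h in mg: 2270 x 24 / (22 x 18) = 54480 / 396 = 137.58 mg/(cm^2*24h)


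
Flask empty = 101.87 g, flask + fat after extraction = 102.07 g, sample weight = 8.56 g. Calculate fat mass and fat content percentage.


Fat mass = 0.20 g
Fat content = 2.3%

Fat mass = 102.07 - 101.87 = 0.20 g
Fat% = 0.20 / 8.56 x 100 = 2.3%


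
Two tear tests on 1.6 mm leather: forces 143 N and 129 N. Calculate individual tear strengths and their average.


Tear 1 = 89.4 N/mm
Tear 2 = 80.6 N/mm
Average = 85.0 N/mm

Tear 1 = 143 / 1.6 = 89.4 N/mm
Tear 2 = 129 / 1.6 = 80.6 N/mm
Average = (89.4 + 80.6) / 2 = 85.0 N/mm


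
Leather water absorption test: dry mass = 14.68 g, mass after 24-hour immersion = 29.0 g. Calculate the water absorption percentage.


97.5%


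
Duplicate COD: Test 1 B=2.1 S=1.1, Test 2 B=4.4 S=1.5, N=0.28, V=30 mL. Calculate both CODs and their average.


COD1 = (2.1 - 1.1) x 0.28 x 8000 / 30 = 74.7 mg/L
COD2 = (4.4 - 1.5) x 0.28 x 8000 / 30 = 216.5 mg/L
Average = (74.7 + 216.5) / 2 = 145.6 mg/L


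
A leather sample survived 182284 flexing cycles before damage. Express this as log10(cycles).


5.26

log10(182284) = 5.26


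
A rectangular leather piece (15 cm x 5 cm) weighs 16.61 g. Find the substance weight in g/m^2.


Area = 15 x 5 = 75 cm^2
SW = 16.61 / 75 x 10000 = 2214.7 g/m^2


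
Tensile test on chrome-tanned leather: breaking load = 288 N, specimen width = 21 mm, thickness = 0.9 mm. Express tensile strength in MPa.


Cross-section = 21 x 0.9 = 18.9 mm^2
TS = 288 / 18.9 = 15.24 MPa
(1 N/mm^2 = 1 MPa)
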